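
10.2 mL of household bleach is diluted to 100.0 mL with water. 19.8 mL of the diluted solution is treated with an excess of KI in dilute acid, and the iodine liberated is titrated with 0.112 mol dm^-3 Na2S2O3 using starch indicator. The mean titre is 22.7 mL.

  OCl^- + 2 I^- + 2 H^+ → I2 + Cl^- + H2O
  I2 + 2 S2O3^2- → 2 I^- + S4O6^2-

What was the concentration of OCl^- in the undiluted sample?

0.629 mol/L

n(S2O3^2-) = 0.0227 × 0.112 = 2.54 × 10^-3 mol
n(I2) = n(S2O3^2-)/2 = 1.27 × 10^-3 mol
n(OCl^-) in the aliquot = 1.27 × 10^-3 mol (1:1 ratio)
[OCl^-]_dilute = 1.27 × 10^-3 / 0.0198 = 0.0642 mol/L
[OCl^-]_original = 0.0642 × 100.0/10.2 = 0.629 mol/L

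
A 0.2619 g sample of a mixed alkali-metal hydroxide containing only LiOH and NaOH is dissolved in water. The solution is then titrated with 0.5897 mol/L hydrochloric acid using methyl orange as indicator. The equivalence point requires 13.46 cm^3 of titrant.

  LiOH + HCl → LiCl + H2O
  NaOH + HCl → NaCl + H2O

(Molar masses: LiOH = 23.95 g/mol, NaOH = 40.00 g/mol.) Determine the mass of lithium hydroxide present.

n(HCl) = 0.01346 × 0.5897 = 7.937 × 10^-3 mol
Let x = n(LiOH), y = n(NaOH).
Titrant: 1x + 1y = 7.937 × 10^-3;  mass: 23.95x + 40.00y = 0.2619
Solving, x = 3.464 × 10^-3 mol, y = 4.474 × 10^-3 mol
mass of LiOH = 3.464 × 10^-3 × 23.95 = 0.08296 g

0.08296 g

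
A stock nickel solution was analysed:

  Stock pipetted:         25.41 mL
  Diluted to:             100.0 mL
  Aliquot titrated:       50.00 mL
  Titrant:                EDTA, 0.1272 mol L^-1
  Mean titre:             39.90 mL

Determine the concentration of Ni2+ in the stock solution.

0.3995 mol/L

Ni^2+ + EDTA^4- → [Ni(EDTA)]^2-
n(EDTA) = 0.03990 × 0.1272 = 5.075 × 10^-3 mol
n(Ni2+) in the aliquot = 5.075 × 10^-3 mol (1:1 ratio)
[Ni2+]_dilute = 5.075 × 10^-3 / 0.05000 = 0.1015 mol/L
Dilution factor = 100.0 / 25.41 = 3.935
[Ni2+]_stock = 0.1015 × 3.935 = 0.3995 mol/L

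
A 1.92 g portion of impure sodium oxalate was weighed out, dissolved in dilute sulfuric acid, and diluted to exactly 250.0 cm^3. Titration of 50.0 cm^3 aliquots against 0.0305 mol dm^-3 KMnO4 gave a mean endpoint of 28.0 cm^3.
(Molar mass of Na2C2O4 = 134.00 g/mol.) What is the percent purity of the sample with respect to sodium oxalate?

74.5 %

2 MnO4^- + 5 C2O4^2- + 16 H^+ → 2 Mn^2+ + 10 CO2 + 8 H2O
n(KMnO4) per titration = 0.0280 × 0.0305 = 8.54 × 10^-4 mol
From the 5:2 ratio, n(Na2C2O4) in each aliquot = 5/2 × 8.54 × 10^-4 = 2.13 × 10^-3 mol
n(Na2C2O4) in the whole flask = 2.13 × 10^-3 × 250.0/50.0 = 0.0107 mol
mass of Na2C2O4 = 0.0107 × 134.00 = 1.43 g
% Na2C2O4 = 1.43 / 1.92 × 100 = 74.5 %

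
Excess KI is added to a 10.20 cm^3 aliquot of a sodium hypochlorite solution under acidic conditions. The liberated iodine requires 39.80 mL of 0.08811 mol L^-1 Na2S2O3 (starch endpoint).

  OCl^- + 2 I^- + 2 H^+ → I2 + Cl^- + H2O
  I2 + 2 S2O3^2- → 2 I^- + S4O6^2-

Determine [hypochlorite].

0.1719 mol/L

n(S2O3^2-) = 0.03980 × 0.08811 = 3.507 × 10^-3 mol
n(I2) = n(S2O3^2-)/2 = 1.753 × 10^-3 mol
n(OCl^-) in the aliquot = 1.753 × 10^-3 mol (1:1 ratio)
[OCl^-] = 1.753 × 10^-3 / 0.01020 = 0.1719 mol/L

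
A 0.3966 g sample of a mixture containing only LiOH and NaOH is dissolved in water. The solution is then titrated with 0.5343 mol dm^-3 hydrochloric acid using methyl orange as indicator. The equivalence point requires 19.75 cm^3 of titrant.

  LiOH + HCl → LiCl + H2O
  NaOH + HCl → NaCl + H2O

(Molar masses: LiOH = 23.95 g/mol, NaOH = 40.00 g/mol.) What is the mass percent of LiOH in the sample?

n(HCl) = 0.01975 × 0.5343 = 0.01055 mol
Let x = n(LiOH), y = n(NaOH).
Titrant: 1x + 1y = 0.01055;  mass: 23.95x + 40.00y = 0.3966
Solving, x = 1.589 × 10^-3 mol, y = 8.964 × 10^-3 mol
mass of LiOH = 1.589 × 10^-3 × 23.95 = 0.03805 g
% LiOH = 0.03805 / 0.3966 × 100 = 9.593 %

9.593 %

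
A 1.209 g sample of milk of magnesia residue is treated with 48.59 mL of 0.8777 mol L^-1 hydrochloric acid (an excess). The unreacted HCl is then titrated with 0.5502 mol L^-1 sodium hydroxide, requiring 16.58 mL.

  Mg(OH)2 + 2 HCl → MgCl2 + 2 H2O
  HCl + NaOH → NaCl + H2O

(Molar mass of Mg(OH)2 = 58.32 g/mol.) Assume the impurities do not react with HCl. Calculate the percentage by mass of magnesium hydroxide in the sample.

n(HCl) added = 0.04859 × 0.8777 = 0.04265 mol
n(NaOH) used in back-titration = 0.01658 × 0.5502 = 9.122 × 10^-3 mol
n(HCl) left over = 9.122 × 10^-3 mol (1:1 ratio)
n(HCl) consumed by analyte = 0.04265 − 9.122 × 10^-3 = 0.03353 mol
From the 1:2 ratio, n(Mg(OH)2) = 1/2 × 0.03353 = 0.01676 mol
mass of Mg(OH)2 = 0.01676 × 58.32 = 0.9776 g
% Mg(OH)2 = 0.9776 / 1.209 × 100 = 80.86 %

80.86 %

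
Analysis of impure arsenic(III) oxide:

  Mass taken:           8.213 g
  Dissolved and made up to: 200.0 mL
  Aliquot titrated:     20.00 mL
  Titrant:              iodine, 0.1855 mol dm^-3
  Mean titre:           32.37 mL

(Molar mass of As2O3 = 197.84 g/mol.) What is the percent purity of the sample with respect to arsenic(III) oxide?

72.32 %

As2O3 + 2 I2 + 2 H2O → As2O5 + 4 HI
n(I2) per titration = 0.03237 × 0.1855 = 6.005 × 10^-3 mol
From the 1:2 ratio, n(As2O3) in each aliquot = 1/2 × 6.005 × 10^-3 = 3.002 × 10^-3 mol
n(As2O3) in the whole flask = 3.002 × 10^-3 × 200.0/20.00 = 0.03002 mol
mass of As2O3 = 0.03002 × 197.84 = 5.940 g
% As2O3 = 5.940 / 8.213 × 100 = 72.32 %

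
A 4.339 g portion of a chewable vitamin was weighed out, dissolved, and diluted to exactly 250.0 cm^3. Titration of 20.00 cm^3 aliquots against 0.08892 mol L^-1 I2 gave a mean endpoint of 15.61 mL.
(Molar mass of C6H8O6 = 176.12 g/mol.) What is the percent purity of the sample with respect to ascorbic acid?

C6H8O6 + I2 → C6H6O6 + 2 HI
n(I2) per titration = 0.01561 × 0.08892 = 1.388 × 10^-3 mol
n(C6H8O6) in each aliquot = 1.388 × 10^-3 mol (1:1 ratio)
n(C6H8O6) in the whole flask = 1.388 × 10^-3 × 250.0/20.00 = 0.01735 mol
mass of C6H8O6 = 0.01735 × 176.12 = 3.056 g
% C6H8O6 = 3.056 / 4.339 × 100 = 70.43 %

70.43 %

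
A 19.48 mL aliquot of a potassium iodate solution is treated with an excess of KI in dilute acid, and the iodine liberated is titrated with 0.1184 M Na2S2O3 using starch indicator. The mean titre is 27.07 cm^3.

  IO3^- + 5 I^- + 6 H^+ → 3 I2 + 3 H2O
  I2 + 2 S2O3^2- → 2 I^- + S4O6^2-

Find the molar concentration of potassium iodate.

0.02742 M

n(S2O3^2-) = 0.02707 × 0.1184 = 3.205 × 10^-3 mol
n(I2) = n(S2O3^2-)/2 = 1.603 × 10^-3 mol
From the 1:3 ratio, n(IO3^-) in the aliquot = 1/3 × 1.603 × 10^-3 = 5.342 × 10^-4 mol
[IO3^-] = 5.342 × 10^-4 / 0.01948 = 0.02742 mol/L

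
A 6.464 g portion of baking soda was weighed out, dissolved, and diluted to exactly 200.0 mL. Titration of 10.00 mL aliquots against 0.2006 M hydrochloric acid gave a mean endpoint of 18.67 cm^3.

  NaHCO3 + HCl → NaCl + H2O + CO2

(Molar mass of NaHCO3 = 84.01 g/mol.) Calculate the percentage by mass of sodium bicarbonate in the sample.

n(HCl) per titration = 0.01867 × 0.2006 = 3.745 × 10^-3 mol
n(NaHCO3) in each aliquot = 3.745 × 10^-3 mol (1:1 ratio)
n(NaHCO3) in the whole flask = 3.745 × 10^-3 × 200.0/10.00 = 0.07490 mol
mass of NaHCO3 = 0.07490 × 84.01 = 6.293 g
% NaHCO3 = 6.293 / 6.464 × 100 = 97.35 %

97.35 %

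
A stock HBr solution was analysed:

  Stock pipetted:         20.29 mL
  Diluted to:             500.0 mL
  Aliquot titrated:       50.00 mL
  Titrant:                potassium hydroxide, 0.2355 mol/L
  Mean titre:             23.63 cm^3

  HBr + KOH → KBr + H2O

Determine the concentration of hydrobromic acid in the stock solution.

2.743 mol/L

n(KOH) = 0.02363 × 0.2355 = 5.565 × 10^-3 mol
n(HBr) in the aliquot = 5.565 × 10^-3 mol (1:1 ratio)
[HBr]_dilute = 5.565 × 10^-3 / 0.05000 = 0.1113 mol/L
Dilution factor = 500.0 / 20.29 = 24.64
[HBr]_stock = 0.1113 × 24.64 = 2.743 mol/L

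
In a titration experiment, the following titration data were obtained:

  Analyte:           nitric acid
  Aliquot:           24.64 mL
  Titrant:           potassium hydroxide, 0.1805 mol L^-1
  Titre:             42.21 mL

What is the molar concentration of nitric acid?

0.3092 mol/L

HNO3 + KOH → KNO3 + H2O
n(KOH) = 0.04221 L × 0.1805 mol/L = 7.619 × 10^-3 mol
n(HNO3) = 7.619 × 10^-3 mol (1:1 mole ratio)
[HNO3] = 7.619 × 10^-3 mol / 0.02464 L = 0.3092 mol/L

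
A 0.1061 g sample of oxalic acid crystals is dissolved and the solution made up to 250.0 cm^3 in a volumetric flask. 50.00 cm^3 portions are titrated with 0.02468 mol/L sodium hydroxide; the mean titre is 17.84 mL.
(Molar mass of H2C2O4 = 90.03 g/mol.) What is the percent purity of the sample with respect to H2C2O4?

93.40 %

H2C2O4 + 2 NaOH → Na2C2O4 + 2 H2O
n(NaOH) per titration = 0.01784 × 0.02468 = 4.403 × 10^-4 mol
From the 1:2 ratio, n(H2C2O4) in each aliquot = 1/2 × 4.403 × 10^-4 = 2.201 × 10^-4 mol
n(H2C2O4) in the whole flask = 2.201 × 10^-4 × 250.0/50.00 = 1.101 × 10^-3 mol
mass of H2C2O4 = 1.101 × 10^-3 × 90.03 = 0.09910 g
% H2C2O4 = 0.09910 / 0.1061 × 100 = 93.40 %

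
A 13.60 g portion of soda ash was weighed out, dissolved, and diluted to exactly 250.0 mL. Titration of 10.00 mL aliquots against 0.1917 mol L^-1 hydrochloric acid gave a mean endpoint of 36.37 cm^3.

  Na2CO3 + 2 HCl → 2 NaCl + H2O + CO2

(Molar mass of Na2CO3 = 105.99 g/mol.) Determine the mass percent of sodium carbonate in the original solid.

n(HCl) per titration = 0.03637 × 0.1917 = 6.972 × 10^-3 mol
From the 1:2 ratio, n(Na2CO3) in each aliquot = 1/2 × 6.972 × 10^-3 = 3.486 × 10^-3 mol
n(Na2CO3) in the whole flask = 3.486 × 10^-3 × 250.0/10.00 = 0.08715 mol
mass of Na2CO3 = 0.08715 × 105.99 = 9.237 g
% Na2CO3 = 9.237 / 13.60 × 100 = 67.92 %

67.92 %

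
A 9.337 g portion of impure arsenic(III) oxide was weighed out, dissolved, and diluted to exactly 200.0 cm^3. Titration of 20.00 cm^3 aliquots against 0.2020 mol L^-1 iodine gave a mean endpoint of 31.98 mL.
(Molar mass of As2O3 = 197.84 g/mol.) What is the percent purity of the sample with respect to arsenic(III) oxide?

68.44 %

As2O3 + 2 I2 + 2 H2O → As2O5 + 4 HI
n(I2) per titration = 0.03198 × 0.2020 = 6.460 × 10^-3 mol
From the 1:2 ratio, n(As2O3) in each aliquot = 1/2 × 6.460 × 10^-3 = 3.230 × 10^-3 mol
n(As2O3) in the whole flask = 3.230 × 10^-3 × 200.0/20.00 = 0.03230 mol
mass of As2O3 = 0.03230 × 197.84 = 6.390 g
% As2O3 = 6.390 / 9.337 × 100 = 68.44 %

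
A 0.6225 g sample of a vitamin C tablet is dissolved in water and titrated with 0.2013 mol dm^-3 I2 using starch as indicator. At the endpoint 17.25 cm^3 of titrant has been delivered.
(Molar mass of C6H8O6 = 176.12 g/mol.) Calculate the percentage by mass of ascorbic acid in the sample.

98.24 %

C6H8O6 + I2 → C6H6O6 + 2 HI
n(I2) = 0.01725 L × 0.2013 mol/L = 3.472 × 10^-3 mol
n(C6H8O6) = 3.472 × 10^-3 mol (1:1 ratio)
mass of C6H8O6 = 3.472 × 10^-3 × 176.12 g/mol = 0.6116 g
% C6H8O6 = 0.6116 / 0.6225 × 100 = 98.24 %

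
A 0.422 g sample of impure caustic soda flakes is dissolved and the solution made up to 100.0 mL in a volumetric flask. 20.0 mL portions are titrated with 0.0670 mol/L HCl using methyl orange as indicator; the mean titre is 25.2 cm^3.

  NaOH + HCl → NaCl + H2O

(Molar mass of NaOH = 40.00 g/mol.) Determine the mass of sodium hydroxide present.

0.338 g

n(HCl) per titration = 0.0252 × 0.0670 = 1.69 × 10^-3 mol
n(NaOH) in each aliquot = 1.69 × 10^-3 mol (1:1 ratio)
n(NaOH) in the whole flask = 1.69 × 10^-3 × 100.0/20.0 = 8.44 × 10^-3 mol
mass of NaOH = 8.44 × 10^-3 × 40.00 = 0.338 g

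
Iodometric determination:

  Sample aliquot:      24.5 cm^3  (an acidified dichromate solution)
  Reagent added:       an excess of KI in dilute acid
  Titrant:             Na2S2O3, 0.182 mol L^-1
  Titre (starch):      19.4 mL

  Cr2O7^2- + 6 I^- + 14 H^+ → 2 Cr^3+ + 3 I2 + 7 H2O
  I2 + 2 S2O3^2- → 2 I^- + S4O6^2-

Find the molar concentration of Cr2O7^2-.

n(S2O3^2-) = 0.0194 × 0.182 = 3.53 × 10^-3 mol
n(I2) = n(S2O3^2-)/2 = 1.77 × 10^-3 mol
From the 1:3 ratio, n(Cr2O7^2-) in the aliquot = 1/3 × 1.77 × 10^-3 = 5.88 × 10^-4 mol
[Cr2O7^2-] = 5.88 × 10^-4 / 0.0245 = 0.0240 mol/L

0.0240 mol/L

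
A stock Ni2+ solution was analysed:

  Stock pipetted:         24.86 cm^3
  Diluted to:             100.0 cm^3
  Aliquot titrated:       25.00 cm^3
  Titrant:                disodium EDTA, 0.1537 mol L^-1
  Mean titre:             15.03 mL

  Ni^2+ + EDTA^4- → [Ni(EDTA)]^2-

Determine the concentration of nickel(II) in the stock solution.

n(EDTA) = 0.01503 × 0.1537 = 2.310 × 10^-3 mol
n(Ni2+) in the aliquot = 2.310 × 10^-3 mol (1:1 ratio)
[Ni2+]_dilute = 2.310 × 10^-3 / 0.02500 = 0.09240 mol/L
Dilution factor = 100.0 / 24.86 = 4.023
[Ni2+]_stock = 0.09240 × 4.023 = 0.3717 mol/L

0.3717 mol/L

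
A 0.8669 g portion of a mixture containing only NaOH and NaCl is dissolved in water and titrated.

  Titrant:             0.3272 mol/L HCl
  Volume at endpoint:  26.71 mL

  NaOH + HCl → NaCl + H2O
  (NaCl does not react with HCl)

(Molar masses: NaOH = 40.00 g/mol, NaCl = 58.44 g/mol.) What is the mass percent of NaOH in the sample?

40.33 %

n(HCl) = 0.02671 × 0.3272 = 8.740 × 10^-3 mol
Let x = n(NaOH), y = n(NaCl).
Titrant: 1x = 8.740 × 10^-3;  mass: 40.00x + 58.44y = 0.8669
Solving, x = 8.740 × 10^-3 mol, y = 8.852 × 10^-3 mol
mass of NaOH = 8.740 × 10^-3 × 40.00 = 0.3496 g
% NaOH = 0.3496 / 0.8669 × 100 = 40.33 %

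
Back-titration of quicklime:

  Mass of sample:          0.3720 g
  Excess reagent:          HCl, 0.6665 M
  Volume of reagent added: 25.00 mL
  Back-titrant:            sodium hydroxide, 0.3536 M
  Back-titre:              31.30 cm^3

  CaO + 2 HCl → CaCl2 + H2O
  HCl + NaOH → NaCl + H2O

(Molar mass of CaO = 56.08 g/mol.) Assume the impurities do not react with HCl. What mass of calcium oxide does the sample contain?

0.1569 g

n(HCl) added = 0.02500 × 0.6665 = 0.01666 mol
n(NaOH) used in back-titration = 0.03130 × 0.3536 = 0.01107 mol
n(HCl) left over = 0.01107 mol (1:1 ratio)
n(HCl) consumed by analyte = 0.01666 − 0.01107 = 5.595 × 10^-3 mol
From the 1:2 ratio, n(CaO) = 1/2 × 5.595 × 10^-3 = 2.797 × 10^-3 mol
mass of CaO = 2.797 × 10^-3 × 56.08 = 0.1569 g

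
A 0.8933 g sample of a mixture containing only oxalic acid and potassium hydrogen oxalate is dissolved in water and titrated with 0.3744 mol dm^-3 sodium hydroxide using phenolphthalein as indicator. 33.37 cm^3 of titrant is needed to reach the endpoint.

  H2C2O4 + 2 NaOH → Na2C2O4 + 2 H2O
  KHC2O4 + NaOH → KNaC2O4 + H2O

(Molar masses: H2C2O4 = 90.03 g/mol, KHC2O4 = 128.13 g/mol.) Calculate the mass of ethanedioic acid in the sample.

0.3832 g

n(NaOH) = 0.03337 × 0.3744 = 0.01249 mol
Let x = n(H2C2O4), y = n(KHC2O4).
Titrant: 2x + 1y = 0.01249;  mass: 90.03x + 128.13y = 0.8933
Solving, x = 4.256 × 10^-3 mol, y = 3.981 × 10^-3 mol
mass of H2C2O4 = 4.256 × 10^-3 × 90.03 = 0.3832 g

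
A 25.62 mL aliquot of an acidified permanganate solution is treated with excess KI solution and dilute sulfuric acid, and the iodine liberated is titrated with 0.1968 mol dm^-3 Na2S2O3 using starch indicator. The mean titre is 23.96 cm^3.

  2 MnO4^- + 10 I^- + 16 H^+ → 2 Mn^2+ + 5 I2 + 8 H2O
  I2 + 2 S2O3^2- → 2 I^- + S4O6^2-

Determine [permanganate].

n(S2O3^2-) = 0.02396 × 0.1968 = 4.715 × 10^-3 mol
n(I2) = n(S2O3^2-)/2 = 2.358 × 10^-3 mol
From the 2:5 ratio, n(MnO4^-) in the aliquot = 2/5 × 2.358 × 10^-3 = 9.431 × 10^-4 mol
[MnO4^-] = 9.431 × 10^-4 / 0.02562 = 0.03681 mol/L

0.03681 mol/L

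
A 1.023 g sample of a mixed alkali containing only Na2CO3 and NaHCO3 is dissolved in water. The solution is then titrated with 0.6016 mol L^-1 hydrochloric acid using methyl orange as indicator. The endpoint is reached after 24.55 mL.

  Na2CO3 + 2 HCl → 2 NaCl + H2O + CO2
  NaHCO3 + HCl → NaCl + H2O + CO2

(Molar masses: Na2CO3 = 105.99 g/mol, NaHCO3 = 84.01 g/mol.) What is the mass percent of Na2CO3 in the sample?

36.37 %

n(HCl) = 0.02455 × 0.6016 = 0.01477 mol
Let x = n(Na2CO3), y = n(NaHCO3).
Titrant: 2x + 1y = 0.01477;  mass: 105.99x + 84.01y = 1.023
Solving, x = 3.511 × 10^-3 mol, y = 7.748 × 10^-3 mol
mass of Na2CO3 = 3.511 × 10^-3 × 105.99 = 0.3721 g
% Na2CO3 = 0.3721 / 1.023 × 100 = 36.37 %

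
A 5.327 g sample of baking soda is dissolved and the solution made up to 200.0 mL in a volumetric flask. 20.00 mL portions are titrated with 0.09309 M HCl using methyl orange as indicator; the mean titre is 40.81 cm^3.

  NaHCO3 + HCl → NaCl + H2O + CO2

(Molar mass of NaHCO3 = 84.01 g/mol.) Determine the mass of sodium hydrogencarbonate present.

3.192 g

n(HCl) per titration = 0.04081 × 0.09309 = 3.799 × 10^-3 mol
n(NaHCO3) in each aliquot = 3.799 × 10^-3 mol (1:1 ratio)
n(NaHCO3) in the whole flask = 3.799 × 10^-3 × 200.0/20.00 = 0.03799 mol
mass of NaHCO3 = 0.03799 × 84.01 = 3.192 g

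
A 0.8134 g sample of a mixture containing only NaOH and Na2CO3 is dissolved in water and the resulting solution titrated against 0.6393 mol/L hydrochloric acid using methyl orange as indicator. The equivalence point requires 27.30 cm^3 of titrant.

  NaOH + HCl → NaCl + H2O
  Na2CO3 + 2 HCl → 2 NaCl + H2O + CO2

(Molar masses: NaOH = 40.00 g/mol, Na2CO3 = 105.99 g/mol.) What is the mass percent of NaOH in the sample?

42.20 %

n(HCl) = 0.02730 × 0.6393 = 0.01745 mol
Let x = n(NaOH), y = n(Na2CO3).
Titrant: 1x + 2y = 0.01745;  mass: 40.00x + 105.99y = 0.8134
Solving, x = 8.581 × 10^-3 mol, y = 4.436 × 10^-3 mol
mass of NaOH = 8.581 × 10^-3 × 40.00 = 0.3433 g
% NaOH = 0.3433 / 0.8134 × 100 = 42.20 %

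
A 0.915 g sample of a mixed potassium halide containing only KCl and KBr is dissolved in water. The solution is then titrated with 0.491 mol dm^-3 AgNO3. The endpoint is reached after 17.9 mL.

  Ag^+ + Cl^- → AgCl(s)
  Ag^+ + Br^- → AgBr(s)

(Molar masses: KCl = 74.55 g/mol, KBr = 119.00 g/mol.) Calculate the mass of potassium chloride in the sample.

0.220 g

n(AgNO3) = 0.0179 × 0.491 = 8.79 × 10^-3 mol
Let x = n(KCl), y = n(KBr).
Titrant: 1x + 1y = 8.79 × 10^-3;  mass: 74.55x + 119.00y = 0.915
Solving, x = 2.94 × 10^-3 mol, y = 5.84 × 10^-3 mol
mass of KCl = 2.94 × 10^-3 × 74.55 = 0.220 g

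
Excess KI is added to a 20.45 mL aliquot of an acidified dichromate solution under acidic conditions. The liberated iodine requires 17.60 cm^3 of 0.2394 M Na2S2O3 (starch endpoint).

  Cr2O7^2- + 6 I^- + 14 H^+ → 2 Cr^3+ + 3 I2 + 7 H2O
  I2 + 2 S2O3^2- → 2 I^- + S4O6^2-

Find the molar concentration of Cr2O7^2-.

0.03434 M

n(S2O3^2-) = 0.01760 × 0.2394 = 4.213 × 10^-3 mol
n(I2) = n(S2O3^2-)/2 = 2.107 × 10^-3 mol
From the 1:3 ratio, n(Cr2O7^2-) in the aliquot = 1/3 × 2.107 × 10^-3 = 7.022 × 10^-4 mol
[Cr2O7^2-] = 7.022 × 10^-4 / 0.02045 = 0.03434 mol/L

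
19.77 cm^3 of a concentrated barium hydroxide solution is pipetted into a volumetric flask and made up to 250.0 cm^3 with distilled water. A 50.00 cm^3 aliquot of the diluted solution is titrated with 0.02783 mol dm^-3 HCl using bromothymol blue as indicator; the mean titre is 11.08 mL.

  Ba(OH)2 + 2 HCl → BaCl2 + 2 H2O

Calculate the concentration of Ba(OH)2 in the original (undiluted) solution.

n(HCl) = 0.01108 × 0.02783 = 3.084 × 10^-4 mol
From the 1:2 ratio, n(Ba(OH)2) in the aliquot = 1/2 × 3.084 × 10^-4 = 1.542 × 10^-4 mol
[Ba(OH)2]_dilute = 1.542 × 10^-4 / 0.05000 = 0.003084 mol/L
Dilution factor = 250.0 / 19.77 = 12.65
[Ba(OH)2]_stock = 0.003084 × 12.65 = 0.03899 mol/L

0.03899 mol/L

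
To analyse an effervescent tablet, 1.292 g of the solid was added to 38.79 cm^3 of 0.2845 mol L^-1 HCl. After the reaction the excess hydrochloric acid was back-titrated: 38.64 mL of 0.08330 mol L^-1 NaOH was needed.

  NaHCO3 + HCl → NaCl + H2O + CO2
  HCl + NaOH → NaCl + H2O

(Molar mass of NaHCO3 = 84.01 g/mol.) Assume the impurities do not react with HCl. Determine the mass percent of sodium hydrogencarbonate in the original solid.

50.83 %

n(HCl) added = 0.03879 × 0.2845 = 0.01104 mol
n(NaOH) used in back-titration = 0.03864 × 0.08330 = 3.219 × 10^-3 mol
n(HCl) left over = 3.219 × 10^-3 mol (1:1 ratio)
n(HCl) consumed by analyte = 0.01104 − 3.219 × 10^-3 = 7.817 × 10^-3 mol
n(NaHCO3) = 7.817 × 10^-3 mol (1:1 ratio)
mass of NaHCO3 = 7.817 × 10^-3 × 84.01 = 0.6567 g
% NaHCO3 = 0.6567 / 1.292 × 100 = 50.83 %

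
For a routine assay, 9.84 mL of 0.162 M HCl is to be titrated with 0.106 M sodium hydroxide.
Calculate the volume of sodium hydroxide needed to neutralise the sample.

HCl + NaOH → NaCl + H2O
n(HCl) = 0.00984 L × 0.162 mol/L = 1.59 × 10^-3 mol
n(NaOH) = 1.59 × 10^-3 mol (1:1 stoichiometry)
V(NaOH) = 1.59 × 10^-3 mol / 0.106 mol/L = 0.0150 L = 15.0 mL

15.0 mL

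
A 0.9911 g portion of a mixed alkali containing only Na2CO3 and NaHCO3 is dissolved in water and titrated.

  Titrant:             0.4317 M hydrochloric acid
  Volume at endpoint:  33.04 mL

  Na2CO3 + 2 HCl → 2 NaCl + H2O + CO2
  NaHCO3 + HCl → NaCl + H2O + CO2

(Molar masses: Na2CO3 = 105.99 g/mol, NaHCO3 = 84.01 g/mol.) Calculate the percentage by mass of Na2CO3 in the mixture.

n(HCl) = 0.03304 × 0.4317 = 0.01426 mol
Let x = n(Na2CO3), y = n(NaHCO3).
Titrant: 2x + 1y = 0.01426;  mass: 105.99x + 84.01y = 0.9911
Solving, x = 3.340 × 10^-3 mol, y = 7.584 × 10^-3 mol
mass of Na2CO3 = 3.340 × 10^-3 × 105.99 = 0.3540 g
% Na2CO3 = 0.3540 / 0.9911 × 100 = 35.72 %

35.72 %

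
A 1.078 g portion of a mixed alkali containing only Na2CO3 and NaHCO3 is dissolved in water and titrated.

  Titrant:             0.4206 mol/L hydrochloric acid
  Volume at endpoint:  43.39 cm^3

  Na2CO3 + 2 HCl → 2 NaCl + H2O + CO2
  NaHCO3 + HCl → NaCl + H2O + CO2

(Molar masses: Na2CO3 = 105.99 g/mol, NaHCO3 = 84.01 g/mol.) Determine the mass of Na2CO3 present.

n(HCl) = 0.04339 × 0.4206 = 0.01825 mol
Let x = n(Na2CO3), y = n(NaHCO3).
Titrant: 2x + 1y = 0.01825;  mass: 105.99x + 84.01y = 1.078
Solving, x = 7.338 × 10^-3 mol, y = 3.574 × 10^-3 mol
mass of Na2CO3 = 7.338 × 10^-3 × 105.99 = 0.7777 g

0.7777 g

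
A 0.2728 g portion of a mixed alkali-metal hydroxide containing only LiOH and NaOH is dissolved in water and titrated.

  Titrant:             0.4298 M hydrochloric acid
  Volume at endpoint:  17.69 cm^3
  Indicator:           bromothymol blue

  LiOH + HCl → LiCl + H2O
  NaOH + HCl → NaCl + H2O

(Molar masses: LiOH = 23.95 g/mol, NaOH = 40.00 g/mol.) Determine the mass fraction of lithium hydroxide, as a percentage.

n(HCl) = 0.01769 × 0.4298 = 7.603 × 10^-3 mol
Let x = n(LiOH), y = n(NaOH).
Titrant: 1x + 1y = 7.603 × 10^-3;  mass: 23.95x + 40.00y = 0.2728
Solving, x = 1.952 × 10^-3 mol, y = 5.651 × 10^-3 mol
mass of LiOH = 1.952 × 10^-3 × 23.95 = 0.04675 g
% LiOH = 0.04675 / 0.2728 × 100 = 17.14 %

17.14 %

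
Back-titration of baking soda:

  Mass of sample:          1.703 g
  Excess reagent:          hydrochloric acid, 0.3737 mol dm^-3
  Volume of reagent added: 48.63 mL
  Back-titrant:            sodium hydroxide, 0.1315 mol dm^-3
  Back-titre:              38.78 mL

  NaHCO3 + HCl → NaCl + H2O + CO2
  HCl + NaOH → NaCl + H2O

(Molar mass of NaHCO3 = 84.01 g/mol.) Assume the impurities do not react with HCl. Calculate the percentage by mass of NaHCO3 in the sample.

n(HCl) added = 0.04863 × 0.3737 = 0.01817 mol
n(NaOH) used in back-titration = 0.03878 × 0.1315 = 5.100 × 10^-3 mol
n(HCl) left over = 5.100 × 10^-3 mol (1:1 ratio)
n(HCl) consumed by analyte = 0.01817 − 5.100 × 10^-3 = 0.01307 mol
n(NaHCO3) = 0.01307 mol (1:1 ratio)
mass of NaHCO3 = 0.01307 × 84.01 = 1.098 g
% NaHCO3 = 1.098 / 1.703 × 100 = 64.49 %

64.49 %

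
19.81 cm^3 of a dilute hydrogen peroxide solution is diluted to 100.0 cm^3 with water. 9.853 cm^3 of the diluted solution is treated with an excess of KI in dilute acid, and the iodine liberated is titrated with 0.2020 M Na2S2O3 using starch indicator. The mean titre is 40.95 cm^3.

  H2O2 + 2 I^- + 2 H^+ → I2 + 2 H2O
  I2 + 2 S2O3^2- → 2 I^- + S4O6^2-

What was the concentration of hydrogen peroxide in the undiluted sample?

n(S2O3^2-) = 0.04095 × 0.2020 = 8.272 × 10^-3 mol
n(I2) = n(S2O3^2-)/2 = 4.136 × 10^-3 mol
n(H2O2) in the aliquot = 4.136 × 10^-3 mol (1:1 ratio)
[H2O2]_dilute = 4.136 × 10^-3 / 0.009853 = 0.4198 mol/L
[H2O2]_original = 0.4198 × 100.0/19.81 = 2.119 mol/L

2.119 M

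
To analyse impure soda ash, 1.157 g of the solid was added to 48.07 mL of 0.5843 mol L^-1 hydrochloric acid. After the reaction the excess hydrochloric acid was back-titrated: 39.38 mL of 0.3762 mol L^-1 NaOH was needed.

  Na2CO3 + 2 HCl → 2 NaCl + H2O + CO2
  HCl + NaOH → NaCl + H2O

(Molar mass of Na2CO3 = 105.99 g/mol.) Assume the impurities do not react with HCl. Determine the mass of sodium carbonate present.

0.7034 g

n(HCl) added = 0.04807 × 0.5843 = 0.02809 mol
n(NaOH) used in back-titration = 0.03938 × 0.3762 = 0.01481 mol
n(HCl) left over = 0.01481 mol (1:1 ratio)
n(HCl) consumed by analyte = 0.02809 − 0.01481 = 0.01327 mol
From the 1:2 ratio, n(Na2CO3) = 1/2 × 0.01327 = 6.636 × 10^-3 mol
mass of Na2CO3 = 6.636 × 10^-3 × 105.99 = 0.7034 g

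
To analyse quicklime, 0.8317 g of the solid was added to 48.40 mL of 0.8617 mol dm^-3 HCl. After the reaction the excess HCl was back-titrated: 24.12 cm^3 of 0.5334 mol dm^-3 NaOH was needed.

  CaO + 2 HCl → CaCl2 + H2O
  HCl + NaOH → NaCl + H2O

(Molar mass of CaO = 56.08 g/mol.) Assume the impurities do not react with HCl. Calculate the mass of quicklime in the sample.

n(HCl) added = 0.04840 × 0.8617 = 0.04171 mol
n(NaOH) used in back-titration = 0.02412 × 0.5334 = 0.01287 mol
n(HCl) left over = 0.01287 mol (1:1 ratio)
n(HCl) consumed by analyte = 0.04171 − 0.01287 = 0.02884 mol
From the 1:2 ratio, n(CaO) = 1/2 × 0.02884 = 0.01442 mol
mass of CaO = 0.01442 × 56.08 = 0.8087 g

0.8087 g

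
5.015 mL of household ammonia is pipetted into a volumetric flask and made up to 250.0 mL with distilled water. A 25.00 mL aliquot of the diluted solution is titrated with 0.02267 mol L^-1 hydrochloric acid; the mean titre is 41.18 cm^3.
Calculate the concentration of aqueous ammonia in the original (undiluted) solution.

1.862 mol/L

NH3 + HCl → NH4Cl
n(HCl) = 0.04118 × 0.02267 = 9.336 × 10^-4 mol
n(NH3) in the aliquot = 9.336 × 10^-4 mol (1:1 ratio)
[NH3]_dilute = 9.336 × 10^-4 / 0.02500 = 0.03734 mol/L
Dilution factor = 250.0 / 5.015 = 49.85
[NH3]_stock = 0.03734 × 49.85 = 1.862 mol/L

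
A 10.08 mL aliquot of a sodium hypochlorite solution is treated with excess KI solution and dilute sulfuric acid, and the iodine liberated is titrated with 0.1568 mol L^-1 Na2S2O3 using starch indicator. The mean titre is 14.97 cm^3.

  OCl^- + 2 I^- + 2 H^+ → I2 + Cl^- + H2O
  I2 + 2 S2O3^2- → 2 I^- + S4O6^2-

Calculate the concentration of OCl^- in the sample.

n(S2O3^2-) = 0.01497 × 0.1568 = 2.347 × 10^-3 mol
n(I2) = n(S2O3^2-)/2 = 1.174 × 10^-3 mol
n(OCl^-) in the aliquot = 1.174 × 10^-3 mol (1:1 ratio)
[OCl^-] = 1.174 × 10^-3 / 0.01008 = 0.1164 mol/L

0.1164 mol/L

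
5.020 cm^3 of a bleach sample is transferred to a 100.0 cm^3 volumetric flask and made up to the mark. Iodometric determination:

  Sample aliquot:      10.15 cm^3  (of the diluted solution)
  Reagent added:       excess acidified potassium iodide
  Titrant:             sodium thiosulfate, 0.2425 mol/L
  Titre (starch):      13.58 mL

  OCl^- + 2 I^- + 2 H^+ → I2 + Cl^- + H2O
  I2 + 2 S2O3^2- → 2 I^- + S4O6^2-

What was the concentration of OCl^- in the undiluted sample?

n(S2O3^2-) = 0.01358 × 0.2425 = 3.293 × 10^-3 mol
n(I2) = n(S2O3^2-)/2 = 1.647 × 10^-3 mol
n(OCl^-) in the aliquot = 1.647 × 10^-3 mol (1:1 ratio)
[OCl^-]_dilute = 1.647 × 10^-3 / 0.01015 = 0.1622 mol/L
[OCl^-]_original = 0.1622 × 100.0/5.020 = 3.232 mol/L

3.232 mol/L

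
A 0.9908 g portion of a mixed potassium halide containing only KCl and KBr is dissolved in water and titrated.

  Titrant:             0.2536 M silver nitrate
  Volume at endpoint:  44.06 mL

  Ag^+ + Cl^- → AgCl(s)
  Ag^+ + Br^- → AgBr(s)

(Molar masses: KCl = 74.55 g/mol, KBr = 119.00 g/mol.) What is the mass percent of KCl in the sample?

n(AgNO3) = 0.04406 × 0.2536 = 0.01117 mol
Let x = n(KCl), y = n(KBr).
Titrant: 1x + 1y = 0.01117;  mass: 74.55x + 119.00y = 0.9908
Solving, x = 7.623 × 10^-3 mol, y = 3.550 × 10^-3 mol
mass of KCl = 7.623 × 10^-3 × 74.55 = 0.5683 g
% KCl = 0.5683 / 0.9908 × 100 = 57.36 %

57.36 %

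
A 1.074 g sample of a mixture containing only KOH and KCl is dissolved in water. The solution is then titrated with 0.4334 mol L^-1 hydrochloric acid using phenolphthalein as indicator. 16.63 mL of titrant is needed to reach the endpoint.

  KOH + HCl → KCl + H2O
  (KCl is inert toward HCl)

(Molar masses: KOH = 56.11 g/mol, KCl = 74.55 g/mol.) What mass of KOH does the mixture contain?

n(HCl) = 0.01663 × 0.4334 = 7.207 × 10^-3 mol
Let x = n(KOH), y = n(KCl).
Titrant: 1x = 7.207 × 10^-3;  mass: 56.11x + 74.55y = 1.074
Solving, x = 7.207 × 10^-3 mol, y = 8.982 × 10^-3 mol
mass of KOH = 7.207 × 10^-3 × 56.11 = 0.4044 g

0.4044 g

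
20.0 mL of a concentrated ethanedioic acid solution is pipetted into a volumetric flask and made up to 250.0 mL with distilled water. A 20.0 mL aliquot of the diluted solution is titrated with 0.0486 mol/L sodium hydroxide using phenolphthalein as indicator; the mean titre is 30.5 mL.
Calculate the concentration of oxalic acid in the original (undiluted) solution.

H2C2O4 + 2 NaOH → Na2C2O4 + 2 H2O
n(NaOH) = 0.0305 × 0.0486 = 1.48 × 10^-3 mol
From the 1:2 ratio, n(H2C2O4) in the aliquot = 1/2 × 1.48 × 10^-3 = 7.41 × 10^-4 mol
[H2C2O4]_dilute = 7.41 × 10^-4 / 0.0200 = 0.0371 mol/L
Dilution factor = 250.0 / 20.0 = 12.50
[H2C2O4]_stock = 0.0371 × 12.50 = 0.463 mol/L

0.463 mol/L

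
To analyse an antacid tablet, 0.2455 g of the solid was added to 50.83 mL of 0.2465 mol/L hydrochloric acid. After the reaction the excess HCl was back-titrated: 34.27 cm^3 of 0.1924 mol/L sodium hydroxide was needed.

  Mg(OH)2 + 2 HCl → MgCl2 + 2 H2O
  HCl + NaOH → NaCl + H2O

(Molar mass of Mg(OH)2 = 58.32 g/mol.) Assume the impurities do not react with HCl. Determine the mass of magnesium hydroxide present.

0.1731 g

n(HCl) added = 0.05083 × 0.2465 = 0.01253 mol
n(NaOH) used in back-titration = 0.03427 × 0.1924 = 6.594 × 10^-3 mol
n(HCl) left over = 6.594 × 10^-3 mol (1:1 ratio)
n(HCl) consumed by analyte = 0.01253 − 6.594 × 10^-3 = 5.936 × 10^-3 mol
From the 1:2 ratio, n(Mg(OH)2) = 1/2 × 5.936 × 10^-3 = 2.968 × 10^-3 mol
mass of Mg(OH)2 = 2.968 × 10^-3 × 58.32 = 0.1731 g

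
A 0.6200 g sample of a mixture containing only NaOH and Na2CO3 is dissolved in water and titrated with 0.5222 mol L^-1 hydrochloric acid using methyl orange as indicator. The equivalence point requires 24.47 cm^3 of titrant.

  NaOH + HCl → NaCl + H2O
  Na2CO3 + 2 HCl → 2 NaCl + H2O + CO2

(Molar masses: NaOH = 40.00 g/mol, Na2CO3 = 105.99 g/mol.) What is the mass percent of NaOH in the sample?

n(HCl) = 0.02447 × 0.5222 = 0.01278 mol
Let x = n(NaOH), y = n(Na2CO3).
Titrant: 1x + 2y = 0.01278;  mass: 40.00x + 105.99y = 0.6200
Solving, x = 4.400 × 10^-3 mol, y = 4.189 × 10^-3 mol
mass of NaOH = 4.400 × 10^-3 × 40.00 = 0.1760 g
% NaOH = 0.1760 / 0.6200 × 100 = 28.39 %

28.39 %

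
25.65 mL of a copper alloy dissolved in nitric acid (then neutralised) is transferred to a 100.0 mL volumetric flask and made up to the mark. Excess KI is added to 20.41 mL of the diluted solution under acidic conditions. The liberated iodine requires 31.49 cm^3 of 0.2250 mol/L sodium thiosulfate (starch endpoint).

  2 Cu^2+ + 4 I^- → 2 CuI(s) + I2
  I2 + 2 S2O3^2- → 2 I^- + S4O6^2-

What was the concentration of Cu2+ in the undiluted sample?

1.353 mol/L

n(S2O3^2-) = 0.03149 × 0.2250 = 7.085 × 10^-3 mol
n(I2) = n(S2O3^2-)/2 = 3.543 × 10^-3 mol
From the 2:1 ratio, n(Cu2+) in the aliquot = 2/1 × 3.543 × 10^-3 = 7.085 × 10^-3 mol
[Cu2+]_dilute = 7.085 × 10^-3 / 0.02041 = 0.3471 mol/L
[Cu2+]_original = 0.3471 × 100.0/25.65 = 1.353 mol/L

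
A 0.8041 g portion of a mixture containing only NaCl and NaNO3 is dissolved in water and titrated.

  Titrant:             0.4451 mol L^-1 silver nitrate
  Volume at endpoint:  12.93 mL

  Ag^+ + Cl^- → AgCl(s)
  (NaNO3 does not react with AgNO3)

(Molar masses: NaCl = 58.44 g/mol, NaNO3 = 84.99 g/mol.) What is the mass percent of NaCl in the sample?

n(AgNO3) = 0.01293 × 0.4451 = 5.755 × 10^-3 mol
Let x = n(NaCl), y = n(NaNO3).
Titrant: 1x = 5.755 × 10^-3;  mass: 58.44x + 84.99y = 0.8041
Solving, x = 5.755 × 10^-3 mol, y = 5.504 × 10^-3 mol
mass of NaCl = 5.755 × 10^-3 × 58.44 = 0.3363 g
% NaCl = 0.3363 / 0.8041 × 100 = 41.83 %

41.83 %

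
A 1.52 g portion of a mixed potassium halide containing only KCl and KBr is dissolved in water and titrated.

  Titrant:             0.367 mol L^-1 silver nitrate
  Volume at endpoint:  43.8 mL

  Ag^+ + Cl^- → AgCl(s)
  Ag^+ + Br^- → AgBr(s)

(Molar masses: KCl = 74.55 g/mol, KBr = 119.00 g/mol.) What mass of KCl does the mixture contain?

n(AgNO3) = 0.0438 × 0.367 = 0.0161 mol
Let x = n(KCl), y = n(KBr).
Titrant: 1x + 1y = 0.0161;  mass: 74.55x + 119.00y = 1.52
Solving, x = 8.84 × 10^-3 mol, y = 7.24 × 10^-3 mol
mass of KCl = 8.84 × 10^-3 × 74.55 = 0.659 g

0.659 g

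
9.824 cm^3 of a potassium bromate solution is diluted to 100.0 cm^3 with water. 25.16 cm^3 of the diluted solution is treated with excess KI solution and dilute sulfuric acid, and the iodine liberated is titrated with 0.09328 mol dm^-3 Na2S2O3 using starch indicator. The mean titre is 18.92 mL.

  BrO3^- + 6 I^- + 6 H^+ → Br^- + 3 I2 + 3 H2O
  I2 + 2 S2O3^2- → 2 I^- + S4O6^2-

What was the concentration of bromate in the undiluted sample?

0.1190 mol/L

n(S2O3^2-) = 0.01892 × 0.09328 = 1.765 × 10^-3 mol
n(I2) = n(S2O3^2-)/2 = 8.824 × 10^-4 mol
From the 1:3 ratio, n(BrO3^-) in the aliquot = 1/3 × 8.824 × 10^-4 = 2.941 × 10^-4 mol
[BrO3^-]_dilute = 2.941 × 10^-4 / 0.02516 = 0.01169 mol/L
[BrO3^-]_original = 0.01169 × 100.0/9.824 = 0.1190 mol/L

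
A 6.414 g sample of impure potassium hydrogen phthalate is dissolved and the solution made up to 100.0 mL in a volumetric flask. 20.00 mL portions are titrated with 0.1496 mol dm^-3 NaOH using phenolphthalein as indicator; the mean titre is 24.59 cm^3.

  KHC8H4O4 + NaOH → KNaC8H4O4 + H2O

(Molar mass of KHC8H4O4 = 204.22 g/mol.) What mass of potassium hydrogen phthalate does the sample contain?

3.756 g

n(NaOH) per titration = 0.02459 × 0.1496 = 3.679 × 10^-3 mol
n(KHC8H4O4) in each aliquot = 3.679 × 10^-3 mol (1:1 ratio)
n(KHC8H4O4) in the whole flask = 3.679 × 10^-3 × 100.0/20.00 = 0.01839 mol
mass of KHC8H4O4 = 0.01839 × 204.22 = 3.756 g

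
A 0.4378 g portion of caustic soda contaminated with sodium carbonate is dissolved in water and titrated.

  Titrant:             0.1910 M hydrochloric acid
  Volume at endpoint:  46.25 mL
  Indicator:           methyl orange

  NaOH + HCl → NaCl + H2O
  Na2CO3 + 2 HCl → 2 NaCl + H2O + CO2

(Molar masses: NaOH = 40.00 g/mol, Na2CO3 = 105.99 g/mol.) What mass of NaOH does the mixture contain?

0.09340 g

n(HCl) = 0.04625 × 0.1910 = 8.834 × 10^-3 mol
Let x = n(NaOH), y = n(Na2CO3).
Titrant: 1x + 2y = 8.834 × 10^-3;  mass: 40.00x + 105.99y = 0.4378
Solving, x = 2.335 × 10^-3 mol, y = 3.249 × 10^-3 mol
mass of NaOH = 2.335 × 10^-3 × 40.00 = 0.09340 g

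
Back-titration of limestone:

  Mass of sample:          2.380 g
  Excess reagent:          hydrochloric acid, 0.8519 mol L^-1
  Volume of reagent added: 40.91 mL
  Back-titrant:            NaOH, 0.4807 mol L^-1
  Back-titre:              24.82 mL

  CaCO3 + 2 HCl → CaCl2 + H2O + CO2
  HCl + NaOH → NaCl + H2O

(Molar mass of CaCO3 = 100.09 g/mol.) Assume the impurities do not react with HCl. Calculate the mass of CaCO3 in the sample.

n(HCl) added = 0.04091 × 0.8519 = 0.03485 mol
n(NaOH) used in back-titration = 0.02482 × 0.4807 = 0.01193 mol
n(HCl) left over = 0.01193 mol (1:1 ratio)
n(HCl) consumed by analyte = 0.03485 − 0.01193 = 0.02292 mol
From the 1:2 ratio, n(CaCO3) = 1/2 × 0.02292 = 0.01146 mol
mass of CaCO3 = 0.01146 × 100.09 = 1.147 g

1.147 g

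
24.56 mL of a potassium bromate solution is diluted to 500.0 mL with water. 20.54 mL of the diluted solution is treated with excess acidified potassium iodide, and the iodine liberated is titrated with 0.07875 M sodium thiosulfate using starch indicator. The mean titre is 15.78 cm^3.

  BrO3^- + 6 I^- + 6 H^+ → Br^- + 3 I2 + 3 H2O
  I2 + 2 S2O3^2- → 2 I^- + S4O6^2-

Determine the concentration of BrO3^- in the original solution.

n(S2O3^2-) = 0.01578 × 0.07875 = 1.243 × 10^-3 mol
n(I2) = n(S2O3^2-)/2 = 6.213 × 10^-4 mol
From the 1:3 ratio, n(BrO3^-) in the aliquot = 1/3 × 6.213 × 10^-4 = 2.071 × 10^-4 mol
[BrO3^-]_dilute = 2.071 × 10^-4 / 0.02054 = 0.01008 mol/L
[BrO3^-]_original = 0.01008 × 500.0/24.56 = 0.2053 mol/L

0.2053 M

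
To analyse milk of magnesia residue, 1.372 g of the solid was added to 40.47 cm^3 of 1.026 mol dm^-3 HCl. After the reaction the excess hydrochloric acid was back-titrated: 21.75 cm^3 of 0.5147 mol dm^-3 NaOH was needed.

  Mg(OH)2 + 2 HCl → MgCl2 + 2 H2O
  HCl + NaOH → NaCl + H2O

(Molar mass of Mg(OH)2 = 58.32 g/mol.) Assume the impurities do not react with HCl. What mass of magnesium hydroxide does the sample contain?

n(HCl) added = 0.04047 × 1.026 = 0.04152 mol
n(NaOH) used in back-titration = 0.02175 × 0.5147 = 0.01119 mol
n(HCl) left over = 0.01119 mol (1:1 ratio)
n(HCl) consumed by analyte = 0.04152 − 0.01119 = 0.03033 mol
From the 1:2 ratio, n(Mg(OH)2) = 1/2 × 0.03033 = 0.01516 mol
mass of Mg(OH)2 = 0.01516 × 58.32 = 0.8843 g

0.8843 g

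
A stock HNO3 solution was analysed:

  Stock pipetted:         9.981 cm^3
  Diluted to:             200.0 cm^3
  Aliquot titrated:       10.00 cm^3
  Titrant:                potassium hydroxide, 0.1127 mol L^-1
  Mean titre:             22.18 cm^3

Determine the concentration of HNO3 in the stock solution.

HNO3 + KOH → KNO3 + H2O
n(KOH) = 0.02218 × 0.1127 = 2.500 × 10^-3 mol
n(HNO3) in the aliquot = 2.500 × 10^-3 mol (1:1 ratio)
[HNO3]_dilute = 2.500 × 10^-3 / 0.01000 = 0.2500 mol/L
Dilution factor = 200.0 / 9.981 = 20.04
[HNO3]_stock = 0.2500 × 20.04 = 5.009 mol/L

5.009 mol/L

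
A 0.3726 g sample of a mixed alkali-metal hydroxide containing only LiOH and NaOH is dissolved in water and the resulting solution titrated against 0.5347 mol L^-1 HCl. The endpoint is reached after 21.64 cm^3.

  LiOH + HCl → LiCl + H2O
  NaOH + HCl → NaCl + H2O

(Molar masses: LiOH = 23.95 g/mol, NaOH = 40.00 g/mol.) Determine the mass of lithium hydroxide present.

n(HCl) = 0.02164 × 0.5347 = 0.01157 mol
Let x = n(LiOH), y = n(NaOH).
Titrant: 1x + 1y = 0.01157;  mass: 23.95x + 40.00y = 0.3726
Solving, x = 5.622 × 10^-3 mol, y = 5.949 × 10^-3 mol
mass of LiOH = 5.622 × 10^-3 × 23.95 = 0.1347 g

0.1347 g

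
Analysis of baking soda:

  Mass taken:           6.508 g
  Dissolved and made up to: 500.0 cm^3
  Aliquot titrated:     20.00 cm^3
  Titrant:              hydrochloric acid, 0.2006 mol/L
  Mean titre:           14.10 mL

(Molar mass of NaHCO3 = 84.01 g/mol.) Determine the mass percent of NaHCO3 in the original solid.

91.28 %

NaHCO3 + HCl → NaCl + H2O + CO2
n(HCl) per titration = 0.01410 × 0.2006 = 2.828 × 10^-3 mol
n(NaHCO3) in each aliquot = 2.828 × 10^-3 mol (1:1 ratio)
n(NaHCO3) in the whole flask = 2.828 × 10^-3 × 500.0/20.00 = 0.07071 mol
mass of NaHCO3 = 0.07071 × 84.01 = 5.940 g
% NaHCO3 = 5.940 / 6.508 × 100 = 91.28 %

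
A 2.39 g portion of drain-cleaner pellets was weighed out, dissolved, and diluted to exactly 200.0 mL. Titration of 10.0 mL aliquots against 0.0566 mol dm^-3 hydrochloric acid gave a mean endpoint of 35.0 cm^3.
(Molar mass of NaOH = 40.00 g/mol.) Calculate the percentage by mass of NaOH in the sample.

66.3 %

NaOH + HCl → NaCl + H2O
n(HCl) per titration = 0.0350 × 0.0566 = 1.98 × 10^-3 mol
n(NaOH) in each aliquot = 1.98 × 10^-3 mol (1:1 ratio)
n(NaOH) in the whole flask = 1.98 × 10^-3 × 200.0/10.0 = 0.0396 mol
mass of NaOH = 0.0396 × 40.00 = 1.58 g
% NaOH = 1.58 / 2.39 × 100 = 66.3 %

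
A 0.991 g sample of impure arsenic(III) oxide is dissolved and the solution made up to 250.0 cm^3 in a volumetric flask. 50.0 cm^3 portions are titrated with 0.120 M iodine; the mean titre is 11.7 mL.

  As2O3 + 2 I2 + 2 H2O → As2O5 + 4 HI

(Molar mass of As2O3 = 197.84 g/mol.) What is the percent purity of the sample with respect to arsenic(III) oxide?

70.1 %

n(I2) per titration = 0.0117 × 0.120 = 1.40 × 10^-3 mol
From the 1:2 ratio, n(As2O3) in each aliquot = 1/2 × 1.40 × 10^-3 = 7.02 × 10^-4 mol
n(As2O3) in the whole flask = 7.02 × 10^-4 × 250.0/50.0 = 3.51 × 10^-3 mol
mass of As2O3 = 3.51 × 10^-3 × 197.84 = 0.694 g
% As2O3 = 0.694 / 0.991 × 100 = 70.1 %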